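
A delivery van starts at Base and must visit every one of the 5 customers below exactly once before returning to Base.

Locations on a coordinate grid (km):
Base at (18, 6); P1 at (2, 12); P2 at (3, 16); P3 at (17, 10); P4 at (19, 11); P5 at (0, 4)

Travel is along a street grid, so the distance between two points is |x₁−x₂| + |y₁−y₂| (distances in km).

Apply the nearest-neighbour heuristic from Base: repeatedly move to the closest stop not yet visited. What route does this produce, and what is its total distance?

Base → [P3:5 / P4:6 / P5:20 / P1:22 / P2:25] → P3 (5)
P3 → [P4:3 / P1:17 / P2:20 / P5:23] → P4 (3)
P4 → [P1:18 / P2:21 / P5:26] → P1 (18)
P1 → [P2:5 / P5:10] → P2 (5)
P2 → [P5:15] → P5 (15)
Return P5→Base: 20.
Total = 5 + 3 + 18 + 5 + 15 + 20 = 66.

66 km along Base → P3 → P4 → P1 → P2 → P5 → Base.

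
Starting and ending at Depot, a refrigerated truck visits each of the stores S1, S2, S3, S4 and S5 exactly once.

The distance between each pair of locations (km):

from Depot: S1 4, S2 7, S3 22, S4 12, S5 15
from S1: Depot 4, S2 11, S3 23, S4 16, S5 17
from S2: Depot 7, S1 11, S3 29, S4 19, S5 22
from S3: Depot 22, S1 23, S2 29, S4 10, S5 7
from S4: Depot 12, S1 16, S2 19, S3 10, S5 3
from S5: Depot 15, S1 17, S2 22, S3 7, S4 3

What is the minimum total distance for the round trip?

Shortest round trip = 63 km.

There are 60 distinct closed tours to check (reversals are equivalent).
Depot → S1 → S2 → S3 → S4 → S5 → Depot: 4+11+29+10+3+15 = 72
Depot → S1 → S2 → S3 → S5 → S4 → Depot: 4+11+29+7+3+12 = 66
Depot → S1 → S2 → S4 → S3 → S5 → Depot: 4+11+19+10+7+15 = 66
Depot → S1 → S2 → S4 → S5 → S3 → Depot: 4+11+19+3+7+22 = 66
Depot → S1 → S2 → S5 → S3 → S4 → Depot: 4+11+22+7+10+12 = 66
Depot → S1 → S2 → S5 → S4 → S3 → Depot: 4+11+22+3+10+22 = 72
Depot → S1 → S3 → S2 → S4 → S5 → Depot: 4+23+29+19+3+15 = 93
Depot → S1 → S3 → S2 → S5 → S4 → Depot: 4+23+29+22+3+12 = 93
Depot → S1 → S3 → S4 → S2 → S5 → Depot: 4+23+10+19+22+15 = 93
Depot → S1 → S3 → S4 → S5 → S2 → Depot: 4+23+10+3+22+7 = 69
Depot → S1 → S3 → S5 → S2 → S4 → Depot: 4+23+7+22+19+12 = 87
Depot → S1 → S3 → S5 → S4 → S2 → Depot: 4+23+7+3+19+7 = 63
Depot → S1 → S4 → S2 → S3 → S5 → Depot: 4+16+19+29+7+15 = 90
Depot → S1 → S4 → S2 → S5 → S3 → Depot: 4+16+19+22+7+22 = 90
… (46 more)
The minimum is 63.
One optimal route: Depot → S1 → S3 → S5 → S4 → S2 → Depot (or its reverse).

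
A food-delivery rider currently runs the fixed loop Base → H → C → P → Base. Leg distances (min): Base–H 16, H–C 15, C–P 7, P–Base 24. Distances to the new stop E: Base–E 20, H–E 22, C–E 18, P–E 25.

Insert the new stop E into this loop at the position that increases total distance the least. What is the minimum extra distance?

Insertion cost between consecutive stops i–j is d(i,E) + d(E,j) − d(i,j):
  between Base and H: 20 + 22 − 16 = 26
  between H and C: 22 + 18 − 15 = 25
  between C and P: 18 + 25 − 7 = 36
  between P and Base: 25 + 20 − 24 = 21
Cheapest insertion is between P and Base, adding 21.
New total = 62 + 21 = 83.

Adding 21 min by placing E on the P–Base leg.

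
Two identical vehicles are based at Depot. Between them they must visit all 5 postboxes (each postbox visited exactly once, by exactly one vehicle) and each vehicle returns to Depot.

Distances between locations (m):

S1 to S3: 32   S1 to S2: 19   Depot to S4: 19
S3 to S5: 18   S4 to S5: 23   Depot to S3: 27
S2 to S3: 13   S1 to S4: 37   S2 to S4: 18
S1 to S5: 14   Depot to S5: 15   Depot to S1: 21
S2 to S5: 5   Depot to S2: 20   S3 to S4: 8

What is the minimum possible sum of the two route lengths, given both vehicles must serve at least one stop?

Try each way of splitting the stops between the two vehicles (each non-empty) and, for each split, find the best tour for each vehicle:
  {S1} + {S2, S3, S4, S5}: 42 + 60 = 102
  {S2} + {S1, S3, S4, S5}: 40 + 80 = 120
  {S1, S2} + {S3, S4, S5}: 60 + 60 = 120
  {S3} + {S1, S2, S4, S5}: 54 + 77 = 131
  {S1, S3} + {S2, S4, S5}: 80 + 57 = 137
  {S2, S3} + {S1, S4, S5}: 60 + 77 = 137
  … (15 splits in total)
Best: vehicle 1 Depot → S1 → Depot = 42; vehicle 2 Depot → S4 → S3 → S2 → S5 → Depot = 60; combined 102.

Minimum combined distance: 102 m.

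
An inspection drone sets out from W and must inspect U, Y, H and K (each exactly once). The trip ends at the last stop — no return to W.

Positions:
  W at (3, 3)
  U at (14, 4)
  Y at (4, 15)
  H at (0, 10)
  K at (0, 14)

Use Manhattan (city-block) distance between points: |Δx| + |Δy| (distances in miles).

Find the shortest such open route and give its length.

There are 4! = 24 possible orderings.
W - U - Y - H - K: 12+21+9+4 = 46
W - U - Y - K - H: 12+21+5+4 = 42
W - U - H - Y - K: 12+20+9+5 = 46
W - U - H - K - Y: 12+20+4+5 = 41
W - U - K - Y - H: 12+24+5+9 = 50
W - U - K - H - Y: 12+24+4+9 = 49
W - Y - U - H - K: 13+21+20+4 = 58
W - Y - U - K - H: 13+21+24+4 = 62
W - Y - H - U - K: 13+9+20+24 = 66
W - Y - H - K - U: 13+9+4+24 = 50
W - Y - K - U - H: 13+5+24+20 = 62
W - Y - K - H - U: 13+5+4+20 = 42
W - H - U - Y - K: 10+20+21+5 = 56
W - H - U - K - Y: 10+20+24+5 = 59
… (10 more)
W - H - K - Y - U: 10+4+5+21 = 40  ← best
The minimum is 40.
One shortest path: W → H → K → Y → U.

Shortest open route: 40 miles.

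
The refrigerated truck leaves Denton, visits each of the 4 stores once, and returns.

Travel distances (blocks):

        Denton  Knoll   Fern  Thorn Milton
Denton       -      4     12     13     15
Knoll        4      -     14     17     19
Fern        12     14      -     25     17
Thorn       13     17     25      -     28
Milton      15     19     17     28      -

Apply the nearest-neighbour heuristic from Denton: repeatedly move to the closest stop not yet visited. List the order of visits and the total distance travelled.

76 blocks along Denton → Knoll → Fern → Milton → Thorn → Denton.

Denton → [Knoll:4 / Fern:12 / Thorn:13 / Milton:15] → Knoll (4)
Knoll → [Fern:14 / Thorn:17 / Milton:19] → Fern (14)
Fern → [Milton:17 / Thorn:25] → Milton (17)
Milton → [Thorn:28] → Thorn (28)
Return Thorn→Denton: 13.
Total = 4 + 14 + 17 + 28 + 13 = 76.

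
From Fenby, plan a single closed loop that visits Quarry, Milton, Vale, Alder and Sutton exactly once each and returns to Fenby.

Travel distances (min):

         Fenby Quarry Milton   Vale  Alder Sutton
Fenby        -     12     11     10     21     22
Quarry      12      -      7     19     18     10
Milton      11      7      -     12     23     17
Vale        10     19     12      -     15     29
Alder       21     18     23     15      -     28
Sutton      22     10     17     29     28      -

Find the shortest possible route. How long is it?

There are 60 distinct closed tours to check (reversals are equivalent).
Fenby - Quarry - Milton - Vale - Alder - Sutton - Fenby: 12+7+12+15+28+22 = 96
Fenby - Quarry - Milton - Vale - Sutton - Alder - Fenby: 12+7+12+29+28+21 = 109
Fenby - Quarry - Milton - Alder - Vale - Sutton - Fenby: 12+7+23+15+29+22 = 108
Fenby - Quarry - Milton - Alder - Sutton - Vale - Fenby: 12+7+23+28+29+10 = 109
Fenby - Quarry - Milton - Sutton - Vale - Alder - Fenby: 12+7+17+29+15+21 = 101
Fenby - Quarry - Milton - Sutton - Alder - Vale - Fenby: 12+7+17+28+15+10 = 89
Fenby - Quarry - Vale - Milton - Alder - Sutton - Fenby: 12+19+12+23+28+22 = 116
Fenby - Quarry - Vale - Milton - Sutton - Alder - Fenby: 12+19+12+17+28+21 = 109
Fenby - Quarry - Vale - Alder - Milton - Sutton - Fenby: 12+19+15+23+17+22 = 108
Fenby - Quarry - Vale - Alder - Sutton - Milton - Fenby: 12+19+15+28+17+11 = 102
Fenby - Quarry - Vale - Sutton - Milton - Alder - Fenby: 12+19+29+17+23+21 = 121
Fenby - Quarry - Vale - Sutton - Alder - Milton - Fenby: 12+19+29+28+23+11 = 122
Fenby - Quarry - Alder - Milton - Vale - Sutton - Fenby: 12+18+23+12+29+22 = 116
Fenby - Quarry - Alder - Milton - Sutton - Vale - Fenby: 12+18+23+17+29+10 = 109
… (46 more)
Fenby - Milton - Quarry - Sutton - Alder - Vale - Fenby: 11+7+10+28+15+10 = 81  ← best
The minimum is 81.
One optimal route: Fenby → Milton → Quarry → Sutton → Alder → Vale → Fenby (or its reverse).

Minimum total distance: 81 min.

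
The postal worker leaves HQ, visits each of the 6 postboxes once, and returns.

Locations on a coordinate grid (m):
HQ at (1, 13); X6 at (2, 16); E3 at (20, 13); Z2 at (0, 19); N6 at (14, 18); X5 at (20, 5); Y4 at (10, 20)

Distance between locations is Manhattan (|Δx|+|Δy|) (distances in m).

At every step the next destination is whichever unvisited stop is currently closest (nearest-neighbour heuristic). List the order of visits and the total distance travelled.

HQ → [X6:4 / Z2:7 / Y4:16 / N6:18 / E3:19 / X5:27] → X6 (4)
X6 → [Z2:5 / Y4:12 / N6:14 / E3:21 / X5:29] → Z2 (5)
Z2 → [Y4:11 / N6:15 / E3:26 / X5:34] → Y4 (11)
Y4 → [N6:6 / E3:17 / X5:25] → N6 (6)
N6 → [E3:11 / X5:19] → E3 (11)
E3 → [X5:8] → X5 (8)
Return X5→HQ: 27.
Total = 4 + 5 + 11 + 6 + 11 + 8 + 27 = 72.

Total distance 72 m via the nearest-neighbour route HQ → X6 → Z2 → Y4 → N6 → E3 → X5 → HQ.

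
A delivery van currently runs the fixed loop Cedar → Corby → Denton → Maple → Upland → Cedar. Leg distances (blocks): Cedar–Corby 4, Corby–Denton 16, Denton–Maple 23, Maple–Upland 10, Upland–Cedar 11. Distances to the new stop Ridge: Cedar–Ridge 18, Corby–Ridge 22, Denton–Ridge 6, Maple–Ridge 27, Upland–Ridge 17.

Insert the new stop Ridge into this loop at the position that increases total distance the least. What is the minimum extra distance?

Minimum extra distance: 10 blocks, inserting Ridge between Denton and Maple.

Insertion cost between consecutive stops i–j is d(i,Ridge) + d(Ridge,j) − d(i,j):
  between Cedar and Corby: 18 + 22 − 4 = 36
  between Corby and Denton: 22 + 6 − 16 = 12
  between Denton and Maple: 6 + 27 − 23 = 10
  between Maple and Upland: 27 + 17 − 10 = 34
  between Upland and Cedar: 17 + 18 − 11 = 24
Cheapest insertion is between Denton and Maple, adding 10.
New total = 64 + 10 = 74.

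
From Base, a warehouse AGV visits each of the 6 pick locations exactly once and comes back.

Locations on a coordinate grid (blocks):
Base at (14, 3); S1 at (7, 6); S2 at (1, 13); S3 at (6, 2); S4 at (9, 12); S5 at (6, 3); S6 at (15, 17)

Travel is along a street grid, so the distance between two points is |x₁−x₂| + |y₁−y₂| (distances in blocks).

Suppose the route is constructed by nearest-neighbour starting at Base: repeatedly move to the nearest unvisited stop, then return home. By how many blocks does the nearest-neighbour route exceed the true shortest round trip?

Base: S5=8, S3=9, S1=10, S4=14, S6=15, S2=23 ⇒ S5
S5: S3=1, S1=4, S4=12, S2=15, S6=23 ⇒ S3
S3: S1=5, S4=13, S2=16, S6=24 ⇒ S1
S1: S4=8, S2=13, S6=19 ⇒ S4
S4: S2=9, S6=11 ⇒ S2
S2: S6=18 ⇒ S6
NN route Base → S5 → S3 → S1 → S4 → S2 → S6 → Base costs 64.
Optimal: Base → S3 → S5 → S1 → S2 → S4 → S6 → Base costs 62 (by enumerating all 360 distinct tours).
Excess = 64 − 62 = 2.

The nearest-neighbour route is 2 blocks longer than optimal.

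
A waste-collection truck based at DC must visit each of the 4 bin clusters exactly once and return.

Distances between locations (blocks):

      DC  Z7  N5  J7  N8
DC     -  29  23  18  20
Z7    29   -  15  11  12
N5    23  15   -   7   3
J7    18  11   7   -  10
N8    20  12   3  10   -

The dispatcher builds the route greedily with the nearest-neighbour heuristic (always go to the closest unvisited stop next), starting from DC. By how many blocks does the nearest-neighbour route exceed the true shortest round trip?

From DC: J7=18, N8=20, N5=23, Z7=29 → choose J7 (18).
From J7: N5=7, N8=10, Z7=11 → choose N5 (7).
From N5: N8=3, Z7=15 → choose N8 (3).
From N8: Z7=12 → choose Z7 (12).
NN route DC → J7 → N5 → N8 → Z7 → DC costs 69.
Optimal: DC → N5 → N8 → Z7 → J7 → DC costs 67 (by enumerating all 12 distinct tours).
Excess = 69 − 67 = 2.

2 blocks longer than the optimal tour.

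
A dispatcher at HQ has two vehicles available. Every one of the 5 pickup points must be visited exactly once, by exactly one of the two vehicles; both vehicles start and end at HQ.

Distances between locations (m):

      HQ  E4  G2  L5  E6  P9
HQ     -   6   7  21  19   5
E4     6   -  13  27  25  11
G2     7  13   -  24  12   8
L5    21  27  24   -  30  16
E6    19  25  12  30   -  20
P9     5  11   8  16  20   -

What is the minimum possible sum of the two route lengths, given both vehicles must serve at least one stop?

Try each way of splitting the stops between the two vehicles (each non-empty) and, for each split, find the best tour for each vehicle:
  {E4} + {G2, L5, E6, P9}: 12 + 70 = 82
  {G2} + {E4, L5, E6, P9}: 14 + 82 = 96
  {E4, G2} + {L5, E6, P9}: 26 + 70 = 96
  {L5} + {E4, G2, E6, P9}: 42 + 56 = 98
  {E4, L5} + {G2, E6, P9}: 54 + 44 = 98
  {G2, L5} + {E4, E6, P9}: 52 + 56 = 108
  … (15 splits in total)
Best: vehicle 1 HQ → E4 → HQ = 12; vehicle 2 HQ → G2 → E6 → L5 → P9 → HQ = 70; combined 82.

Minimum combined distance: 82 m.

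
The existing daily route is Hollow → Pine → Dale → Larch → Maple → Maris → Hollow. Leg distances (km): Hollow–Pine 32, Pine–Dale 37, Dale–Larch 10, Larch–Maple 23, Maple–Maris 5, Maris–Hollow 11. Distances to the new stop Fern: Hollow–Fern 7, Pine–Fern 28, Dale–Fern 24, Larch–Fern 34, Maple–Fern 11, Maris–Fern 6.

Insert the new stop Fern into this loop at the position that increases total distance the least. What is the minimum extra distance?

Insertion cost between consecutive stops i–j is d(i,Fern) + d(Fern,j) − d(i,j):
  between Hollow and Pine: 7 + 28 − 32 = 3
  between Pine and Dale: 28 + 24 − 37 = 15
  between Dale and Larch: 24 + 34 − 10 = 48
  between Larch and Maple: 34 + 11 − 23 = 22
  between Maple and Maris: 11 + 6 − 5 = 12
  between Maris and Hollow: 6 + 7 − 11 = 2
Cheapest insertion is between Maris and Hollow, adding 2.
New total = 118 + 2 = 120.

Minimum extra distance: 2 km, inserting Fern between Maris and Hollow.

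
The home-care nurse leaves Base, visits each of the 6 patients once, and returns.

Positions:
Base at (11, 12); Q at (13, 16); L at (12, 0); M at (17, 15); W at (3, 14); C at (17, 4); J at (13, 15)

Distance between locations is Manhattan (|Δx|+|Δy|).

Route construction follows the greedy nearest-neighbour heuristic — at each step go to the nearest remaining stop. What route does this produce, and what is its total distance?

64 along Base → J → Q → M → C → L → W → Base.

At Base the remaining stops are J 5, Q 6, M 9, W 10, L 13, C 14; go to J.
At J the remaining stops are Q 1, M 4, W 11, C 15, L 16; go to Q.
At Q the remaining stops are M 5, W 12, C 16, L 17; go to M.
At M the remaining stops are C 11, W 15, L 20; go to C.
At C the remaining stops are L 9, W 24; go to L.
At L the remaining stops are W 23; go to W.
Return W→Base: 10.
Total = 5 + 1 + 5 + 11 + 9 + 23 + 10 = 64.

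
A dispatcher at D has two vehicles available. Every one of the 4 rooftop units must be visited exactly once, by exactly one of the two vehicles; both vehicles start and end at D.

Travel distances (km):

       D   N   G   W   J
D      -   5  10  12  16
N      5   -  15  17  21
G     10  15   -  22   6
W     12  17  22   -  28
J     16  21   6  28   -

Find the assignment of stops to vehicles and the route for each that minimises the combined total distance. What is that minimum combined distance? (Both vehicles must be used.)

66 km — the smallest possible combined total.

There are 2^3 − 1 = 7 ways to divide the 4 stops into two non-empty groups. For each, the best each vehicle can do is its own shortest tour through its group:
  {N} + {G, W, J}: 10 + 56 = 66
  {G} + {N, W, J}: 20 + 66 = 86
  {N, G} + {W, J}: 30 + 56 = 86
  {W} + {N, G, J}: 24 + 42 = 66
  {N, W} + {G, J}: 34 + 32 = 66
  {G, W} + {N, J}: 44 + 42 = 86
  … (7 splits in total)
Best: vehicle 1 D → N → D = 10; vehicle 2 D → G → J → W → D = 56; combined 66.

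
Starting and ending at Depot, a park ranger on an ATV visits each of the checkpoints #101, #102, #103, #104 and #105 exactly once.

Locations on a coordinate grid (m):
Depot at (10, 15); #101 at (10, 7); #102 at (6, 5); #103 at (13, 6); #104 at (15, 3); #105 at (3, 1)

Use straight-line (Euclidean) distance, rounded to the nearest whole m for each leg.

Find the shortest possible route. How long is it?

There are 60 distinct closed tours to check (reversals are equivalent).
Depot-#101-#102-#103-#104-#105-Depot: 8+4+7+4+12+16 = 51
Depot-#101-#102-#103-#105-#104-Depot: 8+4+7+11+12+13 = 55
Depot-#101-#102-#104-#103-#105-Depot: 8+4+9+4+11+16 = 52
Depot-#101-#102-#104-#105-#103-Depot: 8+4+9+12+11+9 = 53
Depot-#101-#102-#105-#103-#104-Depot: 8+4+5+11+4+13 = 45
Depot-#101-#102-#105-#104-#103-Depot: 8+4+5+12+4+9 = 42
Depot-#101-#103-#102-#104-#105-Depot: 8+3+7+9+12+16 = 55
Depot-#101-#103-#102-#105-#104-Depot: 8+3+7+5+12+13 = 48
Depot-#101-#103-#104-#102-#105-Depot: 8+3+4+9+5+16 = 45
Depot-#101-#103-#104-#105-#102-Depot: 8+3+4+12+5+11 = 43
Depot-#101-#103-#105-#102-#104-Depot: 8+3+11+5+9+13 = 49
Depot-#101-#103-#105-#104-#102-Depot: 8+3+11+12+9+11 = 54
Depot-#101-#104-#102-#103-#105-Depot: 8+6+9+7+11+16 = 57
Depot-#101-#104-#102-#105-#103-Depot: 8+6+9+5+11+9 = 48
… (46 more)
The minimum is 42.
One optimal route: Depot → #101 → #102 → #105 → #104 → #103 → Depot (or its reverse).

42 m — the shortest possible round trip.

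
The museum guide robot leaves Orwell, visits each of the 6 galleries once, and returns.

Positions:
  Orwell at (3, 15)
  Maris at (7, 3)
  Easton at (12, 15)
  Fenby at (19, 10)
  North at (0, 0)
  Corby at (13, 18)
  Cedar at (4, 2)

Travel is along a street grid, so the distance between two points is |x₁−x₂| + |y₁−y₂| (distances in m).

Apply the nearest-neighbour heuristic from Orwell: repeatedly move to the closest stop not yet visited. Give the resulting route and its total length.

Orwell → [Easton:9 / Corby:13 / Cedar:14 / Maris:16 / North:18 / Fenby:21] → Easton (9)
Easton → [Corby:4 / Fenby:12 / Maris:17 / Cedar:21 / North:27] → Corby (4)
Corby → [Fenby:14 / Maris:21 / Cedar:25 / North:31] → Fenby (14)
Fenby → [Maris:19 / Cedar:23 / North:29] → Maris (19)
Maris → [Cedar:4 / North:10] → Cedar (4)
Cedar → [North:6] → North (6)
Return North→Orwell: 18.
Total = 9 + 4 + 14 + 19 + 4 + 6 + 18 = 74.

Nearest-neighbour total = 74 m; route Orwell → Easton → Corby → Fenby → Maris → Cedar → North → Orwell.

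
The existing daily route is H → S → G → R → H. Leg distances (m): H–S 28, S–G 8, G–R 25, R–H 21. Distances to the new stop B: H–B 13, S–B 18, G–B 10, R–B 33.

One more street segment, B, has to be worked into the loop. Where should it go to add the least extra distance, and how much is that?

Adding 3 m by placing B on the H–S leg.

Insertion cost between consecutive stops i–j is d(i,B) + d(B,j) − d(i,j):
  between H and S: 13 + 18 − 28 = 3
  between S and G: 18 + 10 − 8 = 20
  between G and R: 10 + 33 − 25 = 18
  between R and H: 33 + 13 − 21 = 25
Cheapest insertion is between H and S, adding 3.
New total = 82 + 3 = 85.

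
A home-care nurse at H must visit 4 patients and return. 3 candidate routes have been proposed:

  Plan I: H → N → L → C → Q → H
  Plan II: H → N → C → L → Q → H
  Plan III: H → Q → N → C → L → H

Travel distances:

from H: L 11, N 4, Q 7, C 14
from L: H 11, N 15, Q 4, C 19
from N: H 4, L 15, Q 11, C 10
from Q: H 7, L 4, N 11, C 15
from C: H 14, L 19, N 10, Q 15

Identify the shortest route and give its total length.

Plan I: 4 + 15 + 19 + 15 + 7 = 60
Plan II: 4 + 10 + 19 + 4 + 7 = 44
Plan III: 7 + 11 + 10 + 19 + 11 = 58

44 — Plan II is the shortest.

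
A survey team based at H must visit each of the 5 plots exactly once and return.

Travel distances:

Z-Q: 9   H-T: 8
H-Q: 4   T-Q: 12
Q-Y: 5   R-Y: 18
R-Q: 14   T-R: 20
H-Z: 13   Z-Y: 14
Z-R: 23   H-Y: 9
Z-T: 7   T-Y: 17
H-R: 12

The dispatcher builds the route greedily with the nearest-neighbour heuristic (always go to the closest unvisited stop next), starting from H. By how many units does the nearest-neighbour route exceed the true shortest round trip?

H: Q=4, T=8, Y=9, R=12, Z=13 ⇒ Q
Q: Y=5, Z=9, T=12, R=14 ⇒ Y
Y: Z=14, T=17, R=18 ⇒ Z
Z: T=7, R=23 ⇒ T
T: R=20 ⇒ R
NN route H → Q → Y → Z → T → R → H costs 62.
Optimal: H → T → Z → Q → Y → R → H costs 59 (by enumerating all 60 distinct tours).
Excess = 62 − 59 = 3.

3 longer than the optimal tour.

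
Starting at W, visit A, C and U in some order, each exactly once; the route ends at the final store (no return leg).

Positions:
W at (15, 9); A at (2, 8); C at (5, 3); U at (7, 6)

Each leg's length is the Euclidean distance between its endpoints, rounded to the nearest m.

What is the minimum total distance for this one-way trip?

There are 3! = 6 possible orderings.
W→A→C→U: 13+6+4 = 23
W→A→U→C: 13+5+4 = 22
W→C→A→U: 12+6+5 = 23
W→C→U→A: 12+4+5 = 21
W→U→A→C: 9+5+6 = 20
W→U→C→A: 9+4+6 = 19
The minimum is 19.
One shortest path: W → U → C → A.

Shortest open route: 19 m.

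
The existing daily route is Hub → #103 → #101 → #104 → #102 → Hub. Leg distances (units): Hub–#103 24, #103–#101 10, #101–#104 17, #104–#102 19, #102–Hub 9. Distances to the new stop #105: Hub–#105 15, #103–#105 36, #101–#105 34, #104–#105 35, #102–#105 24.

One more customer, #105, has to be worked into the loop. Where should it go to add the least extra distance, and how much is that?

Adding 27 by placing #105 on the Hub–#103 leg.

Insertion cost between consecutive stops i–j is d(i,#105) + d(#105,j) − d(i,j):
  between Hub and #103: 15 + 36 − 24 = 27
  between #103 and #101: 36 + 34 − 10 = 60
  between #101 and #104: 34 + 35 − 17 = 52
  between #104 and #102: 35 + 24 − 19 = 40
  between #102 and Hub: 24 + 15 − 9 = 30
Cheapest insertion is between Hub and #103, adding 27.
New total = 79 + 27 = 106.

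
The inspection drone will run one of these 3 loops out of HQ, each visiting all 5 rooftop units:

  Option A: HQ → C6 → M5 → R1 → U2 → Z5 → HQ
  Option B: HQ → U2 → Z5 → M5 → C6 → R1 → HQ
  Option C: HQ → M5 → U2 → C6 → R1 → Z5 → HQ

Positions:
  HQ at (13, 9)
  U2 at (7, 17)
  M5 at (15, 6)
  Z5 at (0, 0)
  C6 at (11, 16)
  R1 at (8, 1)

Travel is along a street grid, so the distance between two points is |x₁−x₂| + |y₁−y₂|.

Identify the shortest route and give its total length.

Option A: 9 + 14 + 12 + 17 + 24 + 22 = 98
Option B: 14 + 24 + 21 + 14 + 18 + 13 = 104
Option C: 5 + 19 + 5 + 18 + 9 + 22 = 78

78 — Option C is the shortest.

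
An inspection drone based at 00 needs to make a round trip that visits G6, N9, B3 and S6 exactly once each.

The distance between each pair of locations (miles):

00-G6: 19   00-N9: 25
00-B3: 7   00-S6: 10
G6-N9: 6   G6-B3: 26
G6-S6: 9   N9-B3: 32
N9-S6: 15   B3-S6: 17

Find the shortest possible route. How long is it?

Minimum total distance: 64 miles.

There are 12 distinct closed tours to check (reversals are equivalent).
00-G6-N9-B3-S6-00: 19+6+32+17+10 = 84
00-G6-N9-S6-B3-00: 19+6+15+17+7 = 64
00-G6-B3-N9-S6-00: 19+26+32+15+10 = 102
00-G6-B3-S6-N9-00: 19+26+17+15+25 = 102
00-G6-S6-N9-B3-00: 19+9+15+32+7 = 82
00-G6-S6-B3-N9-00: 19+9+17+32+25 = 102
00-N9-G6-B3-S6-00: 25+6+26+17+10 = 84
00-N9-G6-S6-B3-00: 25+6+9+17+7 = 64
00-N9-B3-G6-S6-00: 25+32+26+9+10 = 102
00-N9-S6-G6-B3-00: 25+15+9+26+7 = 82
00-B3-G6-N9-S6-00: 7+26+6+15+10 = 64
00-B3-N9-G6-S6-00: 7+32+6+9+10 = 64
The minimum is 64.
One optimal route: 00 → G6 → N9 → S6 → B3 → 00 (or its reverse).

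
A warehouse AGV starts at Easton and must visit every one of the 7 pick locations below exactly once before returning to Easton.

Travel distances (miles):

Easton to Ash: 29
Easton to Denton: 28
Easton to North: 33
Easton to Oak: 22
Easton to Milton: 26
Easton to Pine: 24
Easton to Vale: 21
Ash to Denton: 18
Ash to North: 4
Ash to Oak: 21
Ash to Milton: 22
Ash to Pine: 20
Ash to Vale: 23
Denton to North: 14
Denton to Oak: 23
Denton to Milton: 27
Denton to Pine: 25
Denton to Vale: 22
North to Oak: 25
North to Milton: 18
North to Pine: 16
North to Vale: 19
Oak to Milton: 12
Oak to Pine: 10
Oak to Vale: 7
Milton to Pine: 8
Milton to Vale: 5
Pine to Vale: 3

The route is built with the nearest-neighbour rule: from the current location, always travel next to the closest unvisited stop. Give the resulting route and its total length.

From Easton: distances to unvisited — Vale=21, Oak=22, Pine=24, Milton=26, Denton=28, Ash=29, North=33. Nearest is Vale (21).
From Vale: distances to unvisited — Pine=3, Milton=5, Oak=7, North=19, Denton=22, Ash=23. Nearest is Pine (3).
From Pine: distances to unvisited — Milton=8, Oak=10, North=16, Ash=20, Denton=25. Nearest is Milton (8).
From Milton: distances to unvisited — Oak=12, North=18, Ash=22, Denton=27. Nearest is Oak (12).
From Oak: distances to unvisited — Ash=21, Denton=23, North=25. Nearest is Ash (21).
From Ash: distances to unvisited — North=4, Denton=18. Nearest is North (4).
From North: distances to unvisited — Denton=14. Nearest is Denton (14).
Return Denton→Easton: 28.
Total = 21 + 3 + 8 + 12 + 21 + 4 + 14 + 28 = 111.

Nearest-neighbour total = 111 miles; route Easton → Vale → Pine → Milton → Oak → Ash → North → Denton → Easton.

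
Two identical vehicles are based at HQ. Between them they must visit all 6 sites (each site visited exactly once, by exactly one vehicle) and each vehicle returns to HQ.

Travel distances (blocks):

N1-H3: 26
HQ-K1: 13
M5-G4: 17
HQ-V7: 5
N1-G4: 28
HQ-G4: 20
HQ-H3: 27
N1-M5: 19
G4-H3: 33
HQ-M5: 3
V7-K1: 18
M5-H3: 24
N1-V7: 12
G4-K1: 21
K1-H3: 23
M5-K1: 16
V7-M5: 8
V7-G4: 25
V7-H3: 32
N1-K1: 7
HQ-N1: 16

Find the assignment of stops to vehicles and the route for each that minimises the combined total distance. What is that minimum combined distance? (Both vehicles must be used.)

There are 2^5 − 1 = 31 ways to divide the 6 stops into two non-empty groups. For each, the best each vehicle can do is its own shortest tour through its group:
  {N1} + {V7, M5, G4, K1, H3}: 32 + 99 = 131
  {V7} + {N1, M5, G4, K1, H3}: 10 + 99 = 109
  {N1, V7} + {M5, G4, K1, H3}: 33 + 89 = 122
  {M5} + {N1, V7, G4, K1, H3}: 6 + 100 = 106
  {N1, M5} + {V7, G4, K1, H3}: 38 + 99 = 137
  {V7, M5} + {N1, G4, K1, H3}: 16 + 99 = 115
  … (31 splits in total)
Best: vehicle 1 HQ → M5 → HQ = 6; vehicle 2 HQ → V7 → N1 → K1 → H3 → G4 → HQ = 100; combined 106.

106 blocks — the smallest possible combined total.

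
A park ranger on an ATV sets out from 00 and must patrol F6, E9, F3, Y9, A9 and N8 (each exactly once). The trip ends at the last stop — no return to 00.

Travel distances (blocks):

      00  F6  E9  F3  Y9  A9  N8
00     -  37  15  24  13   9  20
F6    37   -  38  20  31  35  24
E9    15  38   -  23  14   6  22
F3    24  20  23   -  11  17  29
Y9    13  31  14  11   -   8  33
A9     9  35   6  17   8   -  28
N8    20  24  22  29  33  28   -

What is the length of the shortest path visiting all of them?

There are 6! = 720 possible orderings.
00 → F6 → E9 → F3 → Y9 → A9 → N8: 37+38+23+11+8+28 = 145
00 → F6 → E9 → F3 → Y9 → N8 → A9: 37+38+23+11+33+28 = 170
00 → F6 → E9 → F3 → A9 → Y9 → N8: 37+38+23+17+8+33 = 156
00 → F6 → E9 → F3 → A9 → N8 → Y9: 37+38+23+17+28+33 = 176
00 → F6 → E9 → F3 → N8 → Y9 → A9: 37+38+23+29+33+8 = 168
00 → F6 → E9 → F3 → N8 → A9 → Y9: 37+38+23+29+28+8 = 163
00 → F6 → E9 → Y9 → F3 → A9 → N8: 37+38+14+11+17+28 = 145
00 → F6 → E9 → Y9 → F3 → N8 → A9: 37+38+14+11+29+28 = 157
… (712 more)
00 → E9 → A9 → Y9 → F3 → F6 → N8: 15+6+8+11+20+24 = 84  ← best
The minimum is 84.
One shortest path: 00 → E9 → A9 → Y9 → F3 → F6 → N8.

Shortest open route: 84 blocks.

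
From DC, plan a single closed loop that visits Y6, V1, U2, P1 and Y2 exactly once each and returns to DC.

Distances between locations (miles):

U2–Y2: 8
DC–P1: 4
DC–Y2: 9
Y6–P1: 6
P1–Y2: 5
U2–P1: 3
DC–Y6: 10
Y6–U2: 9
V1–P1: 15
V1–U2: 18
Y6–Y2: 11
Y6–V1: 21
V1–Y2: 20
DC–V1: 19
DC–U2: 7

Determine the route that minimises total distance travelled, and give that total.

66 miles — the shortest possible round trip.

With 5 stops there are 5!/2 = 60 distinct round trips (a route and its reverse cost the same).
DC→Y6→V1→U2→P1→Y2→DC: 10+21+18+3+5+9 = 66
DC→Y6→V1→U2→Y2→P1→DC: 10+21+18+8+5+4 = 66
DC→Y6→V1→P1→U2→Y2→DC: 10+21+15+3+8+9 = 66
DC→Y6→V1→P1→Y2→U2→DC: 10+21+15+5+8+7 = 66
DC→Y6→V1→Y2→U2→P1→DC: 10+21+20+8+3+4 = 66
DC→Y6→V1→Y2→P1→U2→DC: 10+21+20+5+3+7 = 66
DC→Y6→U2→V1→P1→Y2→DC: 10+9+18+15+5+9 = 66
DC→Y6→U2→V1→Y2→P1→DC: 10+9+18+20+5+4 = 66
DC→Y6→U2→P1→V1→Y2→DC: 10+9+3+15+20+9 = 66
DC→Y6→U2→P1→Y2→V1→DC: 10+9+3+5+20+19 = 66
DC→Y6→U2→Y2→V1→P1→DC: 10+9+8+20+15+4 = 66
DC→Y6→U2→Y2→P1→V1→DC: 10+9+8+5+15+19 = 66
DC→Y6→P1→V1→U2→Y2→DC: 10+6+15+18+8+9 = 66
DC→Y6→P1→V1→Y2→U2→DC: 10+6+15+20+8+7 = 66
… (46 more)
The minimum is 66.
One optimal route: DC → Y6 → V1 → U2 → P1 → Y2 → DC (or its reverse).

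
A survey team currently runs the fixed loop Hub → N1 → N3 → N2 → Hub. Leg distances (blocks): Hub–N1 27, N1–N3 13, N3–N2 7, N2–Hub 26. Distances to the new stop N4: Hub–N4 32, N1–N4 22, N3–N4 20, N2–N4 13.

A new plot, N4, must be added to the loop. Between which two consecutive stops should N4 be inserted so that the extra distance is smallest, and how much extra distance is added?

Adding 19 blocks by placing N4 on the N2–Hub leg.

Insertion cost between consecutive stops i–j is d(i,N4) + d(N4,j) − d(i,j):
  between Hub and N1: 32 + 22 − 27 = 27
  between N1 and N3: 22 + 20 − 13 = 29
  between N3 and N2: 20 + 13 − 7 = 26
  between N2 and Hub: 13 + 32 − 26 = 19
Cheapest insertion is between N2 and Hub, adding 19.
New total = 73 + 19 = 92.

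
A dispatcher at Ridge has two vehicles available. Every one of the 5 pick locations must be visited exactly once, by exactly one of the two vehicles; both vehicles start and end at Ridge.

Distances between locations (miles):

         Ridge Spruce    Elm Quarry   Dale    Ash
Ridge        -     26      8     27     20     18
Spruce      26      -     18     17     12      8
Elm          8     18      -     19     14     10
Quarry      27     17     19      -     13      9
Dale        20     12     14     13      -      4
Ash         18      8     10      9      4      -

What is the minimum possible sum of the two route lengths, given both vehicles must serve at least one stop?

Minimum combined distance: 92 miles.

Check every non-empty split of the stops between the two vehicles; for each half take its own optimal tour:
  {Spruce} + {Elm, Quarry, Dale, Ash}: 52 + 60 = 112
  {Elm} + {Spruce, Quarry, Dale, Ash}: 16 + 76 = 92
  {Spruce, Elm} + {Quarry, Dale, Ash}: 52 + 60 = 112
  {Quarry} + {Spruce, Elm, Dale, Ash}: 54 + 58 = 112
  {Spruce, Quarry} + {Elm, Dale, Ash}: 70 + 42 = 112
  {Elm, Quarry} + {Spruce, Dale, Ash}: 54 + 58 = 112
  … (15 splits in total)
Best: vehicle 1 Ridge → Elm → Ridge = 16; vehicle 2 Ridge → Spruce → Quarry → Ash → Dale → Ridge = 76; combined 92.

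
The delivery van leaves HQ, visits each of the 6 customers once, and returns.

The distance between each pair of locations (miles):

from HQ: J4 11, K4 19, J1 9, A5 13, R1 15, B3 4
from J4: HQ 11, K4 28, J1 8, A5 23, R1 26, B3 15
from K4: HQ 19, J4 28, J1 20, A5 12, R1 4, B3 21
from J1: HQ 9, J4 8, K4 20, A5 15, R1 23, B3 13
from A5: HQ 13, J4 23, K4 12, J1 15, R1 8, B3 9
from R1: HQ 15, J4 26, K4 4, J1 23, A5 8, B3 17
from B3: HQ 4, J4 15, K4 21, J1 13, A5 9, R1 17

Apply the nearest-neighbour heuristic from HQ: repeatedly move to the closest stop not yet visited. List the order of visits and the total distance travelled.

From HQ: distances to unvisited — B3=4, J1=9, J4=11, A5=13, R1=15, K4=19. Nearest is B3 (4).
From B3: distances to unvisited — A5=9, J1=13, J4=15, R1=17, K4=21. Nearest is A5 (9).
From A5: distances to unvisited — R1=8, K4=12, J1=15, J4=23. Nearest is R1 (8).
From R1: distances to unvisited — K4=4, J1=23, J4=26. Nearest is K4 (4).
From K4: distances to unvisited — J1=20, J4=28. Nearest is J1 (20).
From J1: distances to unvisited — J4=8. Nearest is J4 (8).
Return J4→HQ: 11.
Total = 4 + 9 + 8 + 4 + 20 + 8 + 11 = 64.

64 miles along HQ → B3 → A5 → R1 → K4 → J1 → J4 → HQ.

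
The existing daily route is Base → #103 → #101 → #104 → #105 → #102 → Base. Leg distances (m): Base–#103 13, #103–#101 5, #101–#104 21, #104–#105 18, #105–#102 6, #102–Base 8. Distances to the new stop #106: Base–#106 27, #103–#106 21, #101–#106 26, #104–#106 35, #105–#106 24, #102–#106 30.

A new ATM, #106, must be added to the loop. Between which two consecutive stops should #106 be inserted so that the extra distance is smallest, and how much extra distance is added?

Insertion cost between consecutive stops i–j is d(i,#106) + d(#106,j) − d(i,j):
  between Base and #103: 27 + 21 − 13 = 35
  between #103 and #101: 21 + 26 − 5 = 42
  between #101 and #104: 26 + 35 − 21 = 40
  between #104 and #105: 35 + 24 − 18 = 41
  between #105 and #102: 24 + 30 − 6 = 48
  between #102 and Base: 30 + 27 − 8 = 49
Cheapest insertion is between Base and #103, adding 35.
New total = 71 + 35 = 106.

Adding 35 m by placing #106 on the Base–#103 leg.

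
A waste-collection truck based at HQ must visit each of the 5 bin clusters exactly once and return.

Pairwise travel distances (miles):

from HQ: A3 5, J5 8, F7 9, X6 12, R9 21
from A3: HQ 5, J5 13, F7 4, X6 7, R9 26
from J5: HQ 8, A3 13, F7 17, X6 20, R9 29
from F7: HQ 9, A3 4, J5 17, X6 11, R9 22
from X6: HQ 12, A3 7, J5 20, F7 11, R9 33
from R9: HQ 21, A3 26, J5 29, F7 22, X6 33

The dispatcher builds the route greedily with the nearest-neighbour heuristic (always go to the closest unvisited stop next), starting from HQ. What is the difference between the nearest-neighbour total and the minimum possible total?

From HQ: A3=5, J5=8, F7=9, X6=12, R9=21 → choose A3 (5).
From A3: F7=4, X6=7, J5=13, R9=26 → choose F7 (4).
From F7: X6=11, J5=17, R9=22 → choose X6 (11).
From X6: J5=20, R9=33 → choose J5 (20).
From J5: R9=29 → choose R9 (29).
NN route HQ → A3 → F7 → X6 → J5 → R9 → HQ costs 90.
Optimal: HQ → A3 → X6 → F7 → R9 → J5 → HQ costs 82 (by enumerating all 60 distinct tours).
Excess = 90 − 82 = 8.

The nearest-neighbour route is 8 miles longer than optimal.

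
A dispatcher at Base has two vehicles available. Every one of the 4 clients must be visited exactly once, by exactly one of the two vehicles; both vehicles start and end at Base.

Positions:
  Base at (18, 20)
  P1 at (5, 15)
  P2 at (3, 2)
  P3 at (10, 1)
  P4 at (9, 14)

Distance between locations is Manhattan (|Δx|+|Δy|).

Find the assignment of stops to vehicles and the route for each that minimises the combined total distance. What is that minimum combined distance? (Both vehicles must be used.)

Check every non-empty split of the stops between the two vehicles; for each half take its own optimal tour:
  {P1} + {P2, P3, P4}: 36 + 68 = 104
  {P2} + {P1, P3, P4}: 66 + 64 = 130
  {P1, P2} + {P3, P4}: 66 + 56 = 122
  {P3} + {P1, P2, P4}: 54 + 66 = 120
  {P1, P3} + {P2, P4}: 64 + 66 = 130
  {P2, P3} + {P1, P4}: 68 + 38 = 106
  … (7 splits in total)
  {P1, P2, P3} + {P4}: 68 + 30 = 98  ← best
Best: vehicle 1 Base → P1 → P2 → P3 → Base = 68; vehicle 2 Base → P4 → Base = 30; combined 98.

Minimum combined distance: 98.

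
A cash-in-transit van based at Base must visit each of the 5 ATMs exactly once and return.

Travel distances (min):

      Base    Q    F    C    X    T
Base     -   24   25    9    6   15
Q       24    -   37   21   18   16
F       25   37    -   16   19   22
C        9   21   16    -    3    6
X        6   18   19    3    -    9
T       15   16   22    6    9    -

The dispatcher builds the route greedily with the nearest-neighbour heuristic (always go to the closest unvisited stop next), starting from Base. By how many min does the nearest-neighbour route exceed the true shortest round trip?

Base: X=6, C=9, T=15, Q=24, F=25 ⇒ X
X: C=3, T=9, Q=18, F=19 ⇒ C
C: T=6, F=16, Q=21 ⇒ T
T: Q=16, F=22 ⇒ Q
Q: F=37 ⇒ F
NN route Base → X → C → T → Q → F → Base costs 93.
Optimal: Base → Q → T → F → C → X → Base costs 87 (by enumerating all 60 distinct tours).
Excess = 93 − 87 = 6.

6 min longer than the optimal tour.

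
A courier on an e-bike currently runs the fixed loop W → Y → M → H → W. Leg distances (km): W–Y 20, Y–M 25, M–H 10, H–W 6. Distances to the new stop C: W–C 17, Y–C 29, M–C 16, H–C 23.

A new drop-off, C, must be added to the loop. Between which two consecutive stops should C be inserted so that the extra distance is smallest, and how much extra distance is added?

Insertion cost between consecutive stops i–j is d(i,C) + d(C,j) − d(i,j):
  between W and Y: 17 + 29 − 20 = 26
  between Y and M: 29 + 16 − 25 = 20
  between M and H: 16 + 23 − 10 = 29
  between H and W: 23 + 17 − 6 = 34
Cheapest insertion is between Y and M, adding 20.
New total = 61 + 20 = 81.

+20 km — insert C between Y and M.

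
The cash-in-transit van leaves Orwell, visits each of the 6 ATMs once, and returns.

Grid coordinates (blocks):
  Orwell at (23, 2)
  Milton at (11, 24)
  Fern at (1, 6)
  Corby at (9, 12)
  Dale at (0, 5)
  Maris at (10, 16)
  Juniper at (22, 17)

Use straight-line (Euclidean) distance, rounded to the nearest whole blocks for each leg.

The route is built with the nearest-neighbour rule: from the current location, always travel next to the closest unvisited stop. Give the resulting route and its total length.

At Orwell the remaining stops are Juniper 15, Corby 17, Maris 19, Fern 22, Dale 23, Milton 25; go to Juniper.
At Juniper the remaining stops are Maris 12, Milton 13, Corby 14, Fern 24, Dale 25; go to Maris.
At Maris the remaining stops are Corby 4, Milton 8, Fern 13, Dale 15; go to Corby.
At Corby the remaining stops are Fern 10, Dale 11, Milton 12; go to Fern.
At Fern the remaining stops are Dale 1, Milton 21; go to Dale.
At Dale the remaining stops are Milton 22; go to Milton.
Return Milton→Orwell: 25.
Total = 15 + 12 + 4 + 10 + 1 + 22 + 25 = 89.

Total distance 89 blocks via the nearest-neighbour route Orwell → Juniper → Maris → Corby → Fern → Dale → Milton → Orwell.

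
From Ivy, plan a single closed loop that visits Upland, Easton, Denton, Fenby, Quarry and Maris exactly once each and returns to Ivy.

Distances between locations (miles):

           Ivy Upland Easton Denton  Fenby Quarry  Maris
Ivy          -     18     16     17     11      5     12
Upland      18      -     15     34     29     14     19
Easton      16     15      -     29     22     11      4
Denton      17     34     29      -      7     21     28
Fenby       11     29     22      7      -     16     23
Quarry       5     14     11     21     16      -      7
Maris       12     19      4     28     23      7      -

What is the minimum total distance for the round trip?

There are 360 distinct closed tours to check (reversals are equivalent).
Ivy→Upland→Easton→Denton→Fenby→Quarry→Maris→Ivy: 18+15+29+7+16+7+12 = 104
Ivy→Upland→Easton→Denton→Fenby→Maris→Quarry→Ivy: 18+15+29+7+23+7+5 = 104
Ivy→Upland→Easton→Denton→Quarry→Fenby→Maris→Ivy: 18+15+29+21+16+23+12 = 134
Ivy→Upland→Easton→Denton→Quarry→Maris→Fenby→Ivy: 18+15+29+21+7+23+11 = 124
Ivy→Upland→Easton→Denton→Maris→Fenby→Quarry→Ivy: 18+15+29+28+23+16+5 = 134
Ivy→Upland→Easton→Denton→Maris→Quarry→Fenby→Ivy: 18+15+29+28+7+16+11 = 124
Ivy→Upland→Easton→Fenby→Denton→Quarry→Maris→Ivy: 18+15+22+7+21+7+12 = 102
Ivy→Upland→Easton→Fenby→Denton→Maris→Quarry→Ivy: 18+15+22+7+28+7+5 = 102
… (352 more)
Ivy→Upland→Easton→Maris→Quarry→Denton→Fenby→Ivy: 18+15+4+7+21+7+11 = 83  ← best
The minimum is 83.
One optimal route: Ivy → Upland → Easton → Maris → Quarry → Denton → Fenby → Ivy (or its reverse).

Shortest round trip = 83 miles.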